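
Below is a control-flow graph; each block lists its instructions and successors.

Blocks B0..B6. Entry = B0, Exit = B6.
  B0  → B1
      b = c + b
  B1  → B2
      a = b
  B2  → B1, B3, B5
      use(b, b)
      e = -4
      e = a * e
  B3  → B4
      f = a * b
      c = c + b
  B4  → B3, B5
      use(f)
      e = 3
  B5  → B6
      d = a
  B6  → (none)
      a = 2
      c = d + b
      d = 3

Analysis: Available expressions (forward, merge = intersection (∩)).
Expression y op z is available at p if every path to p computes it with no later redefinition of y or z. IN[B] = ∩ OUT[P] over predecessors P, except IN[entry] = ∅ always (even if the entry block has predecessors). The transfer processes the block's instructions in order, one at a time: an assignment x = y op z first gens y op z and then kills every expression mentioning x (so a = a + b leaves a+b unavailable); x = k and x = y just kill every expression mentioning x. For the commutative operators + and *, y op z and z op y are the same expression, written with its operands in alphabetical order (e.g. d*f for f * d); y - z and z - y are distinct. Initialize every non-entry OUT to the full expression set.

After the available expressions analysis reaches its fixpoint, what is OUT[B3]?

Answer: {a*b}

Derivation:
Fixpoint table:
  B0:   IN={}   OUT={}
  B1:   IN={}   OUT={}
  B2:   IN={}   OUT={}
  B3:   IN={}   OUT={a*b}
  B4:   IN={a*b}   OUT={a*b}
  B5:   IN={}   OUT={}
  B6:   IN={}   OUT={}

Merge at B3: IN[B3] = OUT[B2] ∩ OUT[B4] = {}
Applying B3's transfer function to that IN value gives OUT[B3] (row B3 above).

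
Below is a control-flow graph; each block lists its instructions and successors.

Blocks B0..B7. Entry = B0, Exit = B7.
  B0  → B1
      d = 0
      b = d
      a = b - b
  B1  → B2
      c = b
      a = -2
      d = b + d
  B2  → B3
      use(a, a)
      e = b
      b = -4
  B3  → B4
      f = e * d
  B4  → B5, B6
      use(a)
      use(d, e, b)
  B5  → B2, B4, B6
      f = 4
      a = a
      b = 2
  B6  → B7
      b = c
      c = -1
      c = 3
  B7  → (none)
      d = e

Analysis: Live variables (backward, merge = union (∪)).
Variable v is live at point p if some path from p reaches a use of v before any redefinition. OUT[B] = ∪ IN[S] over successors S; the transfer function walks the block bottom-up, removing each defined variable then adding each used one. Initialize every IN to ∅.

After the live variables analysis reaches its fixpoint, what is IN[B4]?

Answer: {a, b, c, d, e}

Working:
Per-block solution:
  B0: | IN={} | OUT={b, d}
  B1: | IN={b, d} | OUT={a, b, c, d}
  B2: | IN={a, b, c, d} | OUT={a, b, c, d, e}
  B3: | IN={a, b, c, d, e} | OUT={a, b, c, d, e}
  B4: | IN={a, b, c, d, e} | OUT={a, c, d, e}
  B5: | IN={a, c, d, e} | OUT={a, b, c, d, e}
  B6: | IN={c, e} | OUT={e}
  B7: | IN={e} | OUT={}

Merge at B4: OUT[B4] = IN[B5] ⊔ IN[B6] = {a, c, d, e}
Applying B4's transfer function to that OUT value gives IN[B4] (row B4 above).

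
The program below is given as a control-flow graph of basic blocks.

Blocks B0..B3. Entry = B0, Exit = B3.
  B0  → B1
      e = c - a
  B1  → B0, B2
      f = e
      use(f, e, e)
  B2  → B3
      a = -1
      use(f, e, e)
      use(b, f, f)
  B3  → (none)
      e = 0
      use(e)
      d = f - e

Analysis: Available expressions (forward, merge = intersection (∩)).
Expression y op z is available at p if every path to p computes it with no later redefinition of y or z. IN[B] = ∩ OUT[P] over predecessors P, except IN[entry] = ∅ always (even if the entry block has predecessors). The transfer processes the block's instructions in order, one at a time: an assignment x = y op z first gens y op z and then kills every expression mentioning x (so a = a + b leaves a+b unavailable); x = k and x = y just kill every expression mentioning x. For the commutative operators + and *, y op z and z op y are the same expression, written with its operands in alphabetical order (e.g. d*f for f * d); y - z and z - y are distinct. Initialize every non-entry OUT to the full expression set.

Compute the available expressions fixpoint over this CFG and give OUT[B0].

Per-block solution:
  B0: | IN={} | OUT={c-a}
  B1: | IN={c-a} | OUT={c-a}
  B2: | IN={c-a} | OUT={}
  B3: | IN={} | OUT={f-e}

Merge at B0 (entry node, so the boundary value {} is joined with the incoming edge(s)): IN[B0] = {} ∩ OUT[B1] = {}
Applying B0's transfer function to that IN value gives OUT[B0] (row B0 above).

Answer: {c-a}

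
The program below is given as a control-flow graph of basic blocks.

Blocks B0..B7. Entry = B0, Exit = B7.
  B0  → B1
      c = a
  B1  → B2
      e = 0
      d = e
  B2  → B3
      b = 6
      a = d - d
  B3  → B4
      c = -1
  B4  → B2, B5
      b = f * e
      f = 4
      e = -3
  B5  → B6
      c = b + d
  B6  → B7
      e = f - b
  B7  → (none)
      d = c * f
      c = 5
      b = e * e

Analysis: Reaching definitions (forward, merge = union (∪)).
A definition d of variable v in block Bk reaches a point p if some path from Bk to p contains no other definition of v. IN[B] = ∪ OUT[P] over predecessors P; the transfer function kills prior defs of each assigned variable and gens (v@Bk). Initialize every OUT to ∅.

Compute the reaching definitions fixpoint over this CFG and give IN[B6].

Answer: {a@B2, b@B4, c@B5, d@B1, e@B4, f@B4}

Derivation:
Converged values:
  B0:  IN={}  OUT={c@B0}
  B1:  IN={c@B0}  OUT={c@B0, d@B1, e@B1}
  B2:  IN={a@B2, b@B4, c@B0, c@B3, d@B1, e@B1, e@B4, f@B4}  OUT={a@B2, b@B2, c@B0, c@B3, d@B1, e@B1, e@B4, f@B4}
  B3:  IN={a@B2, b@B2, c@B0, c@B3, d@B1, e@B1, e@B4, f@B4}  OUT={a@B2, b@B2, c@B3, d@B1, e@B1, e@B4, f@B4}
  B4:  IN={a@B2, b@B2, c@B3, d@B1, e@B1, e@B4, f@B4}  OUT={a@B2, b@B4, c@B3, d@B1, e@B4, f@B4}
  B5:  IN={a@B2, b@B4, c@B3, d@B1, e@B4, f@B4}  OUT={a@B2, b@B4, c@B5, d@B1, e@B4, f@B4}
  B6:  IN={a@B2, b@B4, c@B5, d@B1, e@B4, f@B4}  OUT={a@B2, b@B4, c@B5, d@B1, e@B6, f@B4}
  B7:  IN={a@B2, b@B4, c@B5, d@B1, e@B6, f@B4}  OUT={a@B2, b@B7, c@B7, d@B7, e@B6, f@B4}

Merge at B6: IN[B6] = OUT[B5] = {a@B2, b@B4, c@B5, d@B1, e@B4, f@B4}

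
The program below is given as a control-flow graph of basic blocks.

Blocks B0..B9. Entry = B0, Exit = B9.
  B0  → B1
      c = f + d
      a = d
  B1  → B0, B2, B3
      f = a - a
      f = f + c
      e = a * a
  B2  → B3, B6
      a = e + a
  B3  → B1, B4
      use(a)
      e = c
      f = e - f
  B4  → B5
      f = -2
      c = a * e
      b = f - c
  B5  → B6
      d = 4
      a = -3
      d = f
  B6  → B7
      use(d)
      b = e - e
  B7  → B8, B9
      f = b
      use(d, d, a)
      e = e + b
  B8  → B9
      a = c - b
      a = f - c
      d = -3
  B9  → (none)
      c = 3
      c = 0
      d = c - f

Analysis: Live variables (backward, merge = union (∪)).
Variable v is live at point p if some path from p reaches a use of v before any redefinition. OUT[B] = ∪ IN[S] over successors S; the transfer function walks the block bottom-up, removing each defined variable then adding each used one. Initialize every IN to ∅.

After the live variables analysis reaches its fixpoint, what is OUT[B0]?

Answer: {a, c, d}

Working:
Converged values:
  B0:  IN={d, f}  OUT={a, c, d}
  B1:  IN={a, c, d}  OUT={a, c, d, e, f}
  B2:  IN={a, c, d, e, f}  OUT={a, c, d, e, f}
  B3:  IN={a, c, d, f}  OUT={a, c, d, e}
  B4:  IN={a, e}  OUT={c, e, f}
  B5:  IN={c, e, f}  OUT={a, c, d, e}
  B6:  IN={a, c, d, e}  OUT={a, b, c, d, e}
  B7:  IN={a, b, c, d, e}  OUT={b, c, f}
  B8:  IN={b, c, f}  OUT={f}
  B9:  IN={f}  OUT={}

Merge at B0: OUT[B0] = IN[B1] = {a, c, d}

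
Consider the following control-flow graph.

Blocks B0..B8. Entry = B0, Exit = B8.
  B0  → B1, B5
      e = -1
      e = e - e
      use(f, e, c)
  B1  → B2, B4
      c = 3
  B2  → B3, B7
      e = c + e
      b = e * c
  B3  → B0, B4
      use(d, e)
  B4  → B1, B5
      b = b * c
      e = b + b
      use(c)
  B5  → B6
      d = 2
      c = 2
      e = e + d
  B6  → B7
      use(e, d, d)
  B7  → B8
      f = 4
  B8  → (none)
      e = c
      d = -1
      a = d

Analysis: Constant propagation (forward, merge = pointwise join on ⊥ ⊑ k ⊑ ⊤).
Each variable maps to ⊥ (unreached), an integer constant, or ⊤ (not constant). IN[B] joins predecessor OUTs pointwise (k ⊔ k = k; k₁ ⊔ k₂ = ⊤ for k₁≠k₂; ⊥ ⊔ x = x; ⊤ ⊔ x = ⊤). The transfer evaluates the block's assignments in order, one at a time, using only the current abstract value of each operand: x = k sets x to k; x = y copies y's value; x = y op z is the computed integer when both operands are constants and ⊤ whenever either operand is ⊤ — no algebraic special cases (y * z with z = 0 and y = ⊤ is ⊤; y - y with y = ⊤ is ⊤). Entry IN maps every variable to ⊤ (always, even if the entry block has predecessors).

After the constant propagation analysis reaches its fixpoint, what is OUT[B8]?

Converged values:
  B0:   IN=(all ⊤)   OUT={e:0; rest ⊤}
  B1:   IN=(all ⊤)   OUT={c:3; rest ⊤}
  B2:   IN={c:3; rest ⊤}   OUT={c:3; rest ⊤}
  B3:   IN={c:3; rest ⊤}   OUT={c:3; rest ⊤}
  B4:   IN={c:3; rest ⊤}   OUT={c:3; rest ⊤}
  B5:   IN=(all ⊤)   OUT={c:2, d:2; rest ⊤}
  B6:   IN={c:2, d:2; rest ⊤}   OUT={c:2, d:2; rest ⊤}
  B7:   IN=(all ⊤)   OUT={f:4; rest ⊤}
  B8:   IN={f:4; rest ⊤}   OUT={a:-1, d:-1, f:4; rest ⊤}

Merge at B8: IN[B8] = OUT[B7] = {a: ⊤, b: ⊤, c: ⊤, d: ⊤, e: ⊤, f: 4}
Applying B8's transfer function to that IN value gives OUT[B8] (row B8 above).

Answer: {a: -1, b: ⊤, c: ⊤, d: -1, e: ⊤, f: 4}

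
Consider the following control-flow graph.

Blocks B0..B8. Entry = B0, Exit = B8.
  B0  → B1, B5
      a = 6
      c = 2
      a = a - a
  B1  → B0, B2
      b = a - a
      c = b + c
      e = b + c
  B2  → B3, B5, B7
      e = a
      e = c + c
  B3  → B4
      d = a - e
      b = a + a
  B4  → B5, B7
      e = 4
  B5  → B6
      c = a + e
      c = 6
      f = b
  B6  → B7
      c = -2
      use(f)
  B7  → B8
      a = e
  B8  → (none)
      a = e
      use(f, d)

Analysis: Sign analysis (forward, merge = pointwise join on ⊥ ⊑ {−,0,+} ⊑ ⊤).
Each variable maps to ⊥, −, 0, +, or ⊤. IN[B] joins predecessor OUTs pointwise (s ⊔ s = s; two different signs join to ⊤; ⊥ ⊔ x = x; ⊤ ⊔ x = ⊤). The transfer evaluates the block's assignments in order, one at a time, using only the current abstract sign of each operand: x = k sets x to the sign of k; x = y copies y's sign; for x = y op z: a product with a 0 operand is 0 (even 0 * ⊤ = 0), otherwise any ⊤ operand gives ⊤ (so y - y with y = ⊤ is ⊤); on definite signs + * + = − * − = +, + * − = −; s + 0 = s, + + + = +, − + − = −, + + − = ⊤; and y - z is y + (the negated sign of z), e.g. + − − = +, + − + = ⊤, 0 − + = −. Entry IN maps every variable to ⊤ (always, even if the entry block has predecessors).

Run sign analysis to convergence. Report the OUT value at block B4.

Answer: {a: ⊤, b: ⊤, c: ⊤, d: ⊤, e: +, f: ⊤}

Derivation:
Converged values:
  B0:  IN=(all ⊤)  OUT={c:+; rest ⊤}
  B1:  IN={c:+; rest ⊤}  OUT=(all ⊤)
  B2:  IN=(all ⊤)  OUT=(all ⊤)
  B3:  IN=(all ⊤)  OUT=(all ⊤)
  B4:  IN=(all ⊤)  OUT={e:+; rest ⊤}
  B5:  IN=(all ⊤)  OUT={c:+; rest ⊤}
  B6:  IN={c:+; rest ⊤}  OUT={c:-; rest ⊤}
  B7:  IN=(all ⊤)  OUT=(all ⊤)
  B8:  IN=(all ⊤)  OUT=(all ⊤)

Merge at B4: IN[B4] = OUT[B3] = {a: ⊤, b: ⊤, c: ⊤, d: ⊤, e: ⊤, f: ⊤}
Applying B4's transfer function to that IN value gives OUT[B4] (row B4 above).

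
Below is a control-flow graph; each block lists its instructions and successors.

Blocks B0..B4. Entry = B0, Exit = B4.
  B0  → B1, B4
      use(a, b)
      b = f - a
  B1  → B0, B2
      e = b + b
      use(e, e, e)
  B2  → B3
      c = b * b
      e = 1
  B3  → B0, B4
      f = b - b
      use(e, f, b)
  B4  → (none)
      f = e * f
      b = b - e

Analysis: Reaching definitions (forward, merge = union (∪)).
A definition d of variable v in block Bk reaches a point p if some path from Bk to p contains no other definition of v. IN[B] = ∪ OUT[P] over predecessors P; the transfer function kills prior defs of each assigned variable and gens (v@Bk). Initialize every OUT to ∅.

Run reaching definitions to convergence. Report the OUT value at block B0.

Answer: {b@B0, c@B2, e@B1, e@B2, f@B3}

Derivation:
Fixpoint table:
  B0: | IN={b@B0, c@B2, e@B1, e@B2, f@B3} | OUT={b@B0, c@B2, e@B1, e@B2, f@B3}
  B1: | IN={b@B0, c@B2, e@B1, e@B2, f@B3} | OUT={b@B0, c@B2, e@B1, f@B3}
  B2: | IN={b@B0, c@B2, e@B1, f@B3} | OUT={b@B0, c@B2, e@B2, f@B3}
  B3: | IN={b@B0, c@B2, e@B2, f@B3} | OUT={b@B0, c@B2, e@B2, f@B3}
  B4: | IN={b@B0, c@B2, e@B1, e@B2, f@B3} | OUT={b@B4, c@B2, e@B1, e@B2, f@B4}

Merge at B0 (entry node, so the boundary value {} is joined with the incoming edge(s)): IN[B0] = {} ⊔ OUT[B1] ⊔ OUT[B3] = {b@B0, c@B2, e@B1, e@B2, f@B3}
Applying B0's transfer function to that IN value gives OUT[B0] (row B0 above).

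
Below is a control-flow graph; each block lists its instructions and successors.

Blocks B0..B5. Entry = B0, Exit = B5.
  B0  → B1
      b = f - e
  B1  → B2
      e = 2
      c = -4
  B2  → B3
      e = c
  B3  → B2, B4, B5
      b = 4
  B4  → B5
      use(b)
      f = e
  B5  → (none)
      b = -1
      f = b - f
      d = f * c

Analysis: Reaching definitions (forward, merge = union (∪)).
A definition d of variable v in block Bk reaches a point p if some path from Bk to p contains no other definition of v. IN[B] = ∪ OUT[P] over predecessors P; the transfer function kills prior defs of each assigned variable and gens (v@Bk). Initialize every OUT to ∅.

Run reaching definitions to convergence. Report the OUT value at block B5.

Answer: {b@B5, c@B1, d@B5, e@B2, f@B5}

Derivation:
Per-block solution:
  B0:   IN={}   OUT={b@B0}
  B1:   IN={b@B0}   OUT={b@B0, c@B1, e@B1}
  B2:   IN={b@B0, b@B3, c@B1, e@B1, e@B2}   OUT={b@B0, b@B3, c@B1, e@B2}
  B3:   IN={b@B0, b@B3, c@B1, e@B2}   OUT={b@B3, c@B1, e@B2}
  B4:   IN={b@B3, c@B1, e@B2}   OUT={b@B3, c@B1, e@B2, f@B4}
  B5:   IN={b@B3, c@B1, e@B2, f@B4}   OUT={b@B5, c@B1, d@B5, e@B2, f@B5}

Merge at B5: IN[B5] = OUT[B3] ⊔ OUT[B4] = {b@B3, c@B1, e@B2, f@B4}
Applying B5's transfer function to that IN value gives OUT[B5] (row B5 above).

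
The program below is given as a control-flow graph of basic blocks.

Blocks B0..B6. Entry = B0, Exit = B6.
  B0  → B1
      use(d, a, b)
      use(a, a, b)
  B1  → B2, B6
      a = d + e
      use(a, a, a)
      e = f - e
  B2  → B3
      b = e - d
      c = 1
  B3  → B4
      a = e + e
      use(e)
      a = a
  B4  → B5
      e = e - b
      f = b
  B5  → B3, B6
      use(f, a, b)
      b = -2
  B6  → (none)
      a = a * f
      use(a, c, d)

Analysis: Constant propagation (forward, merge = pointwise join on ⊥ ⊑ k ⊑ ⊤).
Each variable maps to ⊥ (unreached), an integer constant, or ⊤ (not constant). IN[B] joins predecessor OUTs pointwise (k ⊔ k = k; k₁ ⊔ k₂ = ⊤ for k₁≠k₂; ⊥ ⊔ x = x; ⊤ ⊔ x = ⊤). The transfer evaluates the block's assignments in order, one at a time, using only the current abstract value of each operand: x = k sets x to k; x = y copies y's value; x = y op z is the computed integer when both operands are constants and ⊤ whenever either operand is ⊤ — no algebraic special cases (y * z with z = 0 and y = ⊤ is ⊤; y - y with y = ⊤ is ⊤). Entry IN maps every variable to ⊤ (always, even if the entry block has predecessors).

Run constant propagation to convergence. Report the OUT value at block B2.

Answer: {a: ⊤, b: ⊤, c: 1, d: ⊤, e: ⊤, f: ⊤}

Trace:
Converged values:
  B0:   IN=(all ⊤)   OUT=(all ⊤)
  B1:   IN=(all ⊤)   OUT=(all ⊤)
  B2:   IN=(all ⊤)   OUT={c:1; rest ⊤}
  B3:   IN={c:1; rest ⊤}   OUT={c:1; rest ⊤}
  B4:   IN={c:1; rest ⊤}   OUT={c:1; rest ⊤}
  B5:   IN={c:1; rest ⊤}   OUT={b:-2, c:1; rest ⊤}
  B6:   IN=(all ⊤)   OUT=(all ⊤)

Merge at B2: IN[B2] = OUT[B1] = {a: ⊤, b: ⊤, c: ⊤, d: ⊤, e: ⊤, f: ⊤}
Applying B2's transfer function to that IN value gives OUT[B2] (row B2 above).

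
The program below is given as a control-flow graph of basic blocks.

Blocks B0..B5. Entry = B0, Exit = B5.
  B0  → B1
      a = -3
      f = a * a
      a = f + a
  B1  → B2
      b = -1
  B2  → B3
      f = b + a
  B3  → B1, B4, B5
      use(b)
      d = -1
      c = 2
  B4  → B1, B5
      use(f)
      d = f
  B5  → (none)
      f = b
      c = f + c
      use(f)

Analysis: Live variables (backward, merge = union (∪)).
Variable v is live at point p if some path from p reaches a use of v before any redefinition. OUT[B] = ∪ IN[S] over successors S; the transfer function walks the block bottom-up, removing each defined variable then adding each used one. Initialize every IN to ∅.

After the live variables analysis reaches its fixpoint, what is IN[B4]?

Converged values:
  B0: | IN={} | OUT={a}
  B1: | IN={a} | OUT={a, b}
  B2: | IN={a, b} | OUT={a, b, f}
  B3: | IN={a, b, f} | OUT={a, b, c, f}
  B4: | IN={a, b, c, f} | OUT={a, b, c}
  B5: | IN={b, c} | OUT={}

Merge at B4: OUT[B4] = IN[B1] ⊔ IN[B5] = {a, b, c}
Applying B4's transfer function to that OUT value gives IN[B4] (row B4 above).

Answer: {a, b, c, f}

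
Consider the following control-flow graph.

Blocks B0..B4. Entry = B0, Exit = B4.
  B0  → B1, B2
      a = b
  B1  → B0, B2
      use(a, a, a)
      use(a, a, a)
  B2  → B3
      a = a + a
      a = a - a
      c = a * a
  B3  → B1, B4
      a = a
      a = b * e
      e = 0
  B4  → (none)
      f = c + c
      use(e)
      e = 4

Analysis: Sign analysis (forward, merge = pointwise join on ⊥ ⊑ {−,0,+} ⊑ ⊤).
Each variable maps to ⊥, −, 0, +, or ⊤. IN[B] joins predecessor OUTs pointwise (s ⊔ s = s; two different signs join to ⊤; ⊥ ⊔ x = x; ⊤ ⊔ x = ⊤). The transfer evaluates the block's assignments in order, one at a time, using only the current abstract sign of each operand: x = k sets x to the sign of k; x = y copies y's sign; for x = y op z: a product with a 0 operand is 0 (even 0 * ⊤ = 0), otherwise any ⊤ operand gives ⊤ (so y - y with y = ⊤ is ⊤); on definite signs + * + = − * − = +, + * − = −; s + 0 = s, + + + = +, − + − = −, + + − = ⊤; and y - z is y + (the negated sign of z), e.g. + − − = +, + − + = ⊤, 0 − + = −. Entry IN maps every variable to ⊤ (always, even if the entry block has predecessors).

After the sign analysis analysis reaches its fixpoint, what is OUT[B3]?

Converged values:
  B0:   IN=(all ⊤)   OUT=(all ⊤)
  B1:   IN=(all ⊤)   OUT=(all ⊤)
  B2:   IN=(all ⊤)   OUT=(all ⊤)
  B3:   IN=(all ⊤)   OUT={e:0; rest ⊤}
  B4:   IN={e:0; rest ⊤}   OUT={e:+; rest ⊤}

Merge at B3: IN[B3] = OUT[B2] = {a: ⊤, b: ⊤, c: ⊤, d: ⊤, e: ⊤, f: ⊤}
Applying B3's transfer function to that IN value gives OUT[B3] (row B3 above).

Answer: {a: ⊤, b: ⊤, c: ⊤, d: ⊤, e: 0, f: ⊤}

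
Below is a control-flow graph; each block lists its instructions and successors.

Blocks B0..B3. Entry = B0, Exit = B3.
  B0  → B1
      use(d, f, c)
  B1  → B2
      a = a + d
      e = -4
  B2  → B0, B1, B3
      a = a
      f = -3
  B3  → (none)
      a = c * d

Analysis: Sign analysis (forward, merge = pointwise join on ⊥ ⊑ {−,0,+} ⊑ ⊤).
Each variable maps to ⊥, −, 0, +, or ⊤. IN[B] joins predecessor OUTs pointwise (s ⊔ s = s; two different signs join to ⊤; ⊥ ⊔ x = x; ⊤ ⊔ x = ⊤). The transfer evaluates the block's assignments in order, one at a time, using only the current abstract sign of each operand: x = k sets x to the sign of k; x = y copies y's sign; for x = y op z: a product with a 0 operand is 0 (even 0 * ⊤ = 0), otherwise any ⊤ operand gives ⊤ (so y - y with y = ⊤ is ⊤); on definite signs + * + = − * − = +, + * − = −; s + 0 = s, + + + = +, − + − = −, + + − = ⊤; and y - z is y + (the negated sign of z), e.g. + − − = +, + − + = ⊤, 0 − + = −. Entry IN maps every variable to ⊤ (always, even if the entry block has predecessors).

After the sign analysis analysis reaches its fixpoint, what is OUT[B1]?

Answer: {a: ⊤, b: ⊤, c: ⊤, d: ⊤, e: -, f: ⊤}

Trace:
Per-block solution:
  B0: | IN=(all ⊤) | OUT=(all ⊤)
  B1: | IN=(all ⊤) | OUT={e:-; rest ⊤}
  B2: | IN={e:-; rest ⊤} | OUT={e:-, f:-; rest ⊤}
  B3: | IN={e:-, f:-; rest ⊤} | OUT={e:-, f:-; rest ⊤}

Merge at B1: IN[B1] = OUT[B0] ⊔ OUT[B2] = {a: ⊤, b: ⊤, c: ⊤, d: ⊤, e: ⊤, f: ⊤}
Applying B1's transfer function to that IN value gives OUT[B1] (row B1 above).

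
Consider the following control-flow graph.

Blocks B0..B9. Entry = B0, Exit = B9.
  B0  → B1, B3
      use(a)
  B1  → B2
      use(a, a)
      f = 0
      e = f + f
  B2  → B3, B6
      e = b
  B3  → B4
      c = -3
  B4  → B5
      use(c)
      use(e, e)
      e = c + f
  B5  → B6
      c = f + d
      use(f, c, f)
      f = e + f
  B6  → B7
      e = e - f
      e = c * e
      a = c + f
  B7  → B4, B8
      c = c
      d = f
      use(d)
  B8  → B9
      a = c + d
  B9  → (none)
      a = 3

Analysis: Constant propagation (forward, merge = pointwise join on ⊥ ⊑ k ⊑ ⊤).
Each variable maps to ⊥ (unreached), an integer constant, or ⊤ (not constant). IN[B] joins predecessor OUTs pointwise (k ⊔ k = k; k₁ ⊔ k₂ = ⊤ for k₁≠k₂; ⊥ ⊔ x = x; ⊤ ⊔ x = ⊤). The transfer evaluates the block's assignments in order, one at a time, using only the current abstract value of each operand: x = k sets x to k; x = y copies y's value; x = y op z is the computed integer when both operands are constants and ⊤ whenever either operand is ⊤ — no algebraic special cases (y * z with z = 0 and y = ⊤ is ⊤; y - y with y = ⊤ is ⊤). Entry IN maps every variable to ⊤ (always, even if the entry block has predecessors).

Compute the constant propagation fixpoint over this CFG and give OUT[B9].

Fixpoint table:
  B0:  IN=(all ⊤)  OUT=(all ⊤)
  B1:  IN=(all ⊤)  OUT={e:0, f:0; rest ⊤}
  B2:  IN={e:0, f:0; rest ⊤}  OUT={f:0; rest ⊤}
  B3:  IN=(all ⊤)  OUT={c:-3; rest ⊤}
  B4:  IN=(all ⊤)  OUT=(all ⊤)
  B5:  IN=(all ⊤)  OUT=(all ⊤)
  B6:  IN=(all ⊤)  OUT=(all ⊤)
  B7:  IN=(all ⊤)  OUT=(all ⊤)
  B8:  IN=(all ⊤)  OUT=(all ⊤)
  B9:  IN=(all ⊤)  OUT={a:3; rest ⊤}

Merge at B9: IN[B9] = OUT[B8] = {a: ⊤, b: ⊤, c: ⊤, d: ⊤, e: ⊤, f: ⊤}
Applying B9's transfer function to that IN value gives OUT[B9] (row B9 above).

Answer: {a: 3, b: ⊤, c: ⊤, d: ⊤, e: ⊤, f: ⊤}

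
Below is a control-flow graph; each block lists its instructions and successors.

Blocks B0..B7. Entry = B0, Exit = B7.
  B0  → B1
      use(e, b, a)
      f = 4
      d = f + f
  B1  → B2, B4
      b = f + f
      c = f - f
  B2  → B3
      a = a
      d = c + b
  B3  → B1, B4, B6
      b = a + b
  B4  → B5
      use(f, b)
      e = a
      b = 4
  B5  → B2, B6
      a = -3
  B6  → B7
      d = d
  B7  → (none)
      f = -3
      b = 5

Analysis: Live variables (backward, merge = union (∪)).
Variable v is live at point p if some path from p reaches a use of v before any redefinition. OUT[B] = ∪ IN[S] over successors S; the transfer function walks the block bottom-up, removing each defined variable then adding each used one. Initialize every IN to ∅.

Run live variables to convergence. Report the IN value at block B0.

Answer: {a, b, e}

Trace:
Converged values:
  B0:  IN={a, b, e}  OUT={a, d, f}
  B1:  IN={a, d, f}  OUT={a, b, c, d, f}
  B2:  IN={a, b, c, f}  OUT={a, b, c, d, f}
  B3:  IN={a, b, c, d, f}  OUT={a, b, c, d, f}
  B4:  IN={a, b, c, d, f}  OUT={b, c, d, f}
  B5:  IN={b, c, d, f}  OUT={a, b, c, d, f}
  B6:  IN={d}  OUT={}
  B7:  IN={}  OUT={}

Merge at B0: OUT[B0] = IN[B1] = {a, d, f}
Applying B0's transfer function to that OUT value gives IN[B0] (row B0 above).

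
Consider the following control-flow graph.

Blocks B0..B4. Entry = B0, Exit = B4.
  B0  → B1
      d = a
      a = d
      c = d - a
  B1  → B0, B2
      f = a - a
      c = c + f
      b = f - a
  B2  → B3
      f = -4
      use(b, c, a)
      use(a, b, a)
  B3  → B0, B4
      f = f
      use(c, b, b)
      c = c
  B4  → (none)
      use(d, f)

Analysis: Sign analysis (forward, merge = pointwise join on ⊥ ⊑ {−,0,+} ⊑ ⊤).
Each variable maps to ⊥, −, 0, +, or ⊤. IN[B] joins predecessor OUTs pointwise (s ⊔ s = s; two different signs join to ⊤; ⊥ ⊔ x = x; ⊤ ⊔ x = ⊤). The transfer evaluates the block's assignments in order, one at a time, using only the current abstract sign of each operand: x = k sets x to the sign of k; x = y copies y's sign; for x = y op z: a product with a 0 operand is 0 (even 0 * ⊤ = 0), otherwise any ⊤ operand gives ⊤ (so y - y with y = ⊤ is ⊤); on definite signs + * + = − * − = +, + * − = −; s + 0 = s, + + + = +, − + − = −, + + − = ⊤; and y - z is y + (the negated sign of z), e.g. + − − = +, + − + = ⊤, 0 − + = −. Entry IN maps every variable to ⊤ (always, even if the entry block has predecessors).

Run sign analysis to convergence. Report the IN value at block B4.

Fixpoint table:
  B0:  IN=(all ⊤)  OUT=(all ⊤)
  B1:  IN=(all ⊤)  OUT=(all ⊤)
  B2:  IN=(all ⊤)  OUT={f:-; rest ⊤}
  B3:  IN={f:-; rest ⊤}  OUT={f:-; rest ⊤}
  B4:  IN={f:-; rest ⊤}  OUT={f:-; rest ⊤}

Merge at B4: IN[B4] = OUT[B3] = {a: ⊤, b: ⊤, c: ⊤, d: ⊤, e: ⊤, f: -}

Answer: {a: ⊤, b: ⊤, c: ⊤, d: ⊤, e: ⊤, f: -}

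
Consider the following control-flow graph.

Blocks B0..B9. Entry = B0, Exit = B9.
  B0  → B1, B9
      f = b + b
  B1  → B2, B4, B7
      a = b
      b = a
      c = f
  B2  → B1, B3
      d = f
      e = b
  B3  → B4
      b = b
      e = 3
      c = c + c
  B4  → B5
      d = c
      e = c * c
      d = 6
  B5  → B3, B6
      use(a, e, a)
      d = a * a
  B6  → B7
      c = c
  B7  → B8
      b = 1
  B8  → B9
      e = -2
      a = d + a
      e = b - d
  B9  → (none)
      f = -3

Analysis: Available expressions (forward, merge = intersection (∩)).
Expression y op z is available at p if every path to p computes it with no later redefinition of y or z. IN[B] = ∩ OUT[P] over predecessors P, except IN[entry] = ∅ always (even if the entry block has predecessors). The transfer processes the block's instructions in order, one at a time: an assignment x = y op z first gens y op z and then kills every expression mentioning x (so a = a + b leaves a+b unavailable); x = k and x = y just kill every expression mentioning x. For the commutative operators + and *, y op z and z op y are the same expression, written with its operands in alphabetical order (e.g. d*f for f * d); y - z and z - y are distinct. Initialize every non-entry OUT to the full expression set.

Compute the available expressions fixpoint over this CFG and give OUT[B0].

Answer: {b+b}

Derivation:
Fixpoint table:
  B0: | IN={} | OUT={b+b}
  B1: | IN={} | OUT={}
  B2: | IN={} | OUT={}
  B3: | IN={} | OUT={}
  B4: | IN={} | OUT={c*c}
  B5: | IN={c*c} | OUT={a*a, c*c}
  B6: | IN={a*a, c*c} | OUT={a*a}
  B7: | IN={} | OUT={}
  B8: | IN={} | OUT={b-d}
  B9: | IN={} | OUT={}

B0 is the boundary node: IN[B0] = {}
Applying B0's transfer function to that IN value gives OUT[B0] (row B0 above).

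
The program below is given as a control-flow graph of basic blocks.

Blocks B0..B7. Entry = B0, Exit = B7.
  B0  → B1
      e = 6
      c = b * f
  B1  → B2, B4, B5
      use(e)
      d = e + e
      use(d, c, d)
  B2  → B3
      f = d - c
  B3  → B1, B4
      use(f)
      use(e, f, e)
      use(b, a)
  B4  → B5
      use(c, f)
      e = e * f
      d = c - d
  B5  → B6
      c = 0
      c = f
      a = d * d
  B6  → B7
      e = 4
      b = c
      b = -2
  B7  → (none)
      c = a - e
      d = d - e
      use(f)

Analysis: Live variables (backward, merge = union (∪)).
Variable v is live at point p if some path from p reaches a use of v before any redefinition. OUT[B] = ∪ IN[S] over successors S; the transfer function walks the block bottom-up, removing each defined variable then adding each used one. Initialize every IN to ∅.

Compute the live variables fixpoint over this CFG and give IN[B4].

Answer: {c, d, e, f}

Working:
Fixpoint table:
  B0:   IN={a, b, f}   OUT={a, b, c, e, f}
  B1:   IN={a, b, c, e, f}   OUT={a, b, c, d, e, f}
  B2:   IN={a, b, c, d, e}   OUT={a, b, c, d, e, f}
  B3:   IN={a, b, c, d, e, f}   OUT={a, b, c, d, e, f}
  B4:   IN={c, d, e, f}   OUT={d, f}
  B5:   IN={d, f}   OUT={a, c, d, f}
  B6:   IN={a, c, d, f}   OUT={a, d, e, f}
  B7:   IN={a, d, e, f}   OUT={}

Merge at B4: OUT[B4] = IN[B5] = {d, f}
Applying B4's transfer function to that OUT value gives IN[B4] (row B4 above).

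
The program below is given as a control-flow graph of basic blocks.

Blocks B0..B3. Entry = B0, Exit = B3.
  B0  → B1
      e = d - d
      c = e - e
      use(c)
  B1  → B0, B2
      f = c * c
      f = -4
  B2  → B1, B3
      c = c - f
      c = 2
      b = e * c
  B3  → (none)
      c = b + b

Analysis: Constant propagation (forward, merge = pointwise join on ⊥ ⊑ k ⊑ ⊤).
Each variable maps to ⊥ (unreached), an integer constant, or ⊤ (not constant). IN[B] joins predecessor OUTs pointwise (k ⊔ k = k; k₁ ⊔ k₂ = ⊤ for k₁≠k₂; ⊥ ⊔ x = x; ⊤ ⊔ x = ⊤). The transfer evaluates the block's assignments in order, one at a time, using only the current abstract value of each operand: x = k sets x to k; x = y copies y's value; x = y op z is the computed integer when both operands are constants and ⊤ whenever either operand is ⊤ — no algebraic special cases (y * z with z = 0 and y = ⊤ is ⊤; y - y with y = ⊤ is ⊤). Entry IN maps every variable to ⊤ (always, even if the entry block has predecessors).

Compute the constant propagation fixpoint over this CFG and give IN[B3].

Answer: {a: ⊤, b: ⊤, c: 2, d: ⊤, e: ⊤, f: -4}

Derivation:
Per-block solution:
  B0: | IN=(all ⊤) | OUT=(all ⊤)
  B1: | IN=(all ⊤) | OUT={f:-4; rest ⊤}
  B2: | IN={f:-4; rest ⊤} | OUT={c:2, f:-4; rest ⊤}
  B3: | IN={c:2, f:-4; rest ⊤} | OUT={f:-4; rest ⊤}

Merge at B3: IN[B3] = OUT[B2] = {a: ⊤, b: ⊤, c: 2, d: ⊤, e: ⊤, f: -4}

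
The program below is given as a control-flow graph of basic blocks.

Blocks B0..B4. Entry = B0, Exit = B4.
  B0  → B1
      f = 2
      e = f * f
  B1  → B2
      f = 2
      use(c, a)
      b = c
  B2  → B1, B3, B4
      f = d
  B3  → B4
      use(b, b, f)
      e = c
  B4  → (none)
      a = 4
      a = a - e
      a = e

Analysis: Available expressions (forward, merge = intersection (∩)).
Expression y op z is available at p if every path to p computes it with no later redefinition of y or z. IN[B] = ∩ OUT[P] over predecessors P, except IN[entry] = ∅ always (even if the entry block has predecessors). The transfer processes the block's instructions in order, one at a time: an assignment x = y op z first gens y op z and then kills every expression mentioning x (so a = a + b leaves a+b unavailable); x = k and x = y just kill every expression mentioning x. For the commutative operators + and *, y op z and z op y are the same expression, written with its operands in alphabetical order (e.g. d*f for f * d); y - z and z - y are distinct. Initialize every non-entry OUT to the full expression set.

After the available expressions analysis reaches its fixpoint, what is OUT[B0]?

Per-block solution:
  B0: | IN={} | OUT={f*f}
  B1: | IN={} | OUT={}
  B2: | IN={} | OUT={}
  B3: | IN={} | OUT={}
  B4: | IN={} | OUT={}

B0 is the boundary node: IN[B0] = {}
Applying B0's transfer function to that IN value gives OUT[B0] (row B0 above).

Answer: {f*f}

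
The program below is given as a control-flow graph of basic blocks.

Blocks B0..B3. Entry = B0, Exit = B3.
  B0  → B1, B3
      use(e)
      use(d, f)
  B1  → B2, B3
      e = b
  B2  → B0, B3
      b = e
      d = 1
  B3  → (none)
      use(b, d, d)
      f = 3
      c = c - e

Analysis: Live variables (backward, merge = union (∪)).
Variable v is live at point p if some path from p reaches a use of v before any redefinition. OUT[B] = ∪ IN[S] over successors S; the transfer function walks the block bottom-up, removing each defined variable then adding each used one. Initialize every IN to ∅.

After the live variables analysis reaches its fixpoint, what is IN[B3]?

Per-block solution:
  B0:  IN={b, c, d, e, f}  OUT={b, c, d, e, f}
  B1:  IN={b, c, d, f}  OUT={b, c, d, e, f}
  B2:  IN={c, e, f}  OUT={b, c, d, e, f}
  B3:  IN={b, c, d, e}  OUT={}

B3 is the boundary node: OUT[B3] = {}
Applying B3's transfer function to that OUT value gives IN[B3] (row B3 above).

Answer: {b, c, d, e}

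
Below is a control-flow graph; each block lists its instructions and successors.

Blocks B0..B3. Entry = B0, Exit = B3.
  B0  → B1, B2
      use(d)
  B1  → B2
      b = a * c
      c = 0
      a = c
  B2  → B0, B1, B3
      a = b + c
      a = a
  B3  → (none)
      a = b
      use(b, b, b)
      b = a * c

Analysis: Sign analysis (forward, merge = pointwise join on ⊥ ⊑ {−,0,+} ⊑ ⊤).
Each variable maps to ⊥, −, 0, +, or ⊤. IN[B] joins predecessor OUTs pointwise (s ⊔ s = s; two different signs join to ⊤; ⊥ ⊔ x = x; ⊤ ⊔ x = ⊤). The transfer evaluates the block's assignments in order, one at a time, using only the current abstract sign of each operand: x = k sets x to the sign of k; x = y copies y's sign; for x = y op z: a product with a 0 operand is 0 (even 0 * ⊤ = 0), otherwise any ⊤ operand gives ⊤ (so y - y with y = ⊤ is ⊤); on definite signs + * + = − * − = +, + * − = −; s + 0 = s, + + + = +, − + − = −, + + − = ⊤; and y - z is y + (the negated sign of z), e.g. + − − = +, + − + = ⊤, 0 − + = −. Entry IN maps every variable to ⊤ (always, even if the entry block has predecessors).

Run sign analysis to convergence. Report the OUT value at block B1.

Answer: {a: 0, b: ⊤, c: 0, d: ⊤, e: ⊤, f: ⊤}

Trace:
Converged values:
  B0: | IN=(all ⊤) | OUT=(all ⊤)
  B1: | IN=(all ⊤) | OUT={a:0, c:0; rest ⊤}
  B2: | IN=(all ⊤) | OUT=(all ⊤)
  B3: | IN=(all ⊤) | OUT=(all ⊤)

Merge at B1: IN[B1] = OUT[B0] ⊔ OUT[B2] = {a: ⊤, b: ⊤, c: ⊤, d: ⊤, e: ⊤, f: ⊤}
Applying B1's transfer function to that IN value gives OUT[B1] (row B1 above).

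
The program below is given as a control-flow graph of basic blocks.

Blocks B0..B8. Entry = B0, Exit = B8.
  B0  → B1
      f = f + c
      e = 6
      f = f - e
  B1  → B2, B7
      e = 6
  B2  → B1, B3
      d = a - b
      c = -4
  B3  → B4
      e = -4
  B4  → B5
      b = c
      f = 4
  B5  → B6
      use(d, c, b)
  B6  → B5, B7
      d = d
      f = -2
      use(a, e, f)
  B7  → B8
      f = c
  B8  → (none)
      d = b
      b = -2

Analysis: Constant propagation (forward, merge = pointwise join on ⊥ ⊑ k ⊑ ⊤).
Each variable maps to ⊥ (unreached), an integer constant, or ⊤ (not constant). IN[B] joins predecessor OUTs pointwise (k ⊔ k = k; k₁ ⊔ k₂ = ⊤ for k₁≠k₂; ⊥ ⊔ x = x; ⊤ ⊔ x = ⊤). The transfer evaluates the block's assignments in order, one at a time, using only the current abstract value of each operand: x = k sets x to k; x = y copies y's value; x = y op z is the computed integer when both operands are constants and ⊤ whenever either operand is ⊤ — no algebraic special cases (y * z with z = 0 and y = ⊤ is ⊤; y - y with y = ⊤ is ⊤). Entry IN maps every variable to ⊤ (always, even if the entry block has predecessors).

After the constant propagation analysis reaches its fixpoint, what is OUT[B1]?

Converged values:
  B0: | IN=(all ⊤) | OUT={e:6; rest ⊤}
  B1: | IN={e:6; rest ⊤} | OUT={e:6; rest ⊤}
  B2: | IN={e:6; rest ⊤} | OUT={c:-4, e:6; rest ⊤}
  B3: | IN={c:-4, e:6; rest ⊤} | OUT={c:-4, e:-4; rest ⊤}
  B4: | IN={c:-4, e:-4; rest ⊤} | OUT={b:-4, c:-4, e:-4, f:4; rest ⊤}
  B5: | IN={b:-4, c:-4, e:-4; rest ⊤} | OUT={b:-4, c:-4, e:-4; rest ⊤}
  B6: | IN={b:-4, c:-4, e:-4; rest ⊤} | OUT={b:-4, c:-4, e:-4, f:-2; rest ⊤}
  B7: | IN=(all ⊤) | OUT=(all ⊤)
  B8: | IN=(all ⊤) | OUT={b:-2; rest ⊤}

Merge at B1: IN[B1] = OUT[B0] ⊔ OUT[B2] = {a: ⊤, b: ⊤, c: ⊤, d: ⊤, e: 6, f: ⊤}
Applying B1's transfer function to that IN value gives OUT[B1] (row B1 above).

Answer: {a: ⊤, b: ⊤, c: ⊤, d: ⊤, e: 6, f: ⊤}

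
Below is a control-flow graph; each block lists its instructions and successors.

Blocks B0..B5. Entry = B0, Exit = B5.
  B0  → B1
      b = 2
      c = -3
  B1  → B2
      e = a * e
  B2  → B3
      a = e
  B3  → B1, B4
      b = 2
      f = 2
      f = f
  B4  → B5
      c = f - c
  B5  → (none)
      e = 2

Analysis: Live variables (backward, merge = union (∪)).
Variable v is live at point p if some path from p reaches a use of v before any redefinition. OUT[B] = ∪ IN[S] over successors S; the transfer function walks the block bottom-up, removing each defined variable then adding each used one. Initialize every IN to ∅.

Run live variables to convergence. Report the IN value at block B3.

Per-block solution:
  B0: | IN={a, e} | OUT={a, c, e}
  B1: | IN={a, c, e} | OUT={c, e}
  B2: | IN={c, e} | OUT={a, c, e}
  B3: | IN={a, c, e} | OUT={a, c, e, f}
  B4: | IN={c, f} | OUT={}
  B5: | IN={} | OUT={}

Merge at B3: OUT[B3] = IN[B1] ⊔ IN[B4] = {a, c, e, f}
Applying B3's transfer function to that OUT value gives IN[B3] (row B3 above).

Answer: {a, c, e}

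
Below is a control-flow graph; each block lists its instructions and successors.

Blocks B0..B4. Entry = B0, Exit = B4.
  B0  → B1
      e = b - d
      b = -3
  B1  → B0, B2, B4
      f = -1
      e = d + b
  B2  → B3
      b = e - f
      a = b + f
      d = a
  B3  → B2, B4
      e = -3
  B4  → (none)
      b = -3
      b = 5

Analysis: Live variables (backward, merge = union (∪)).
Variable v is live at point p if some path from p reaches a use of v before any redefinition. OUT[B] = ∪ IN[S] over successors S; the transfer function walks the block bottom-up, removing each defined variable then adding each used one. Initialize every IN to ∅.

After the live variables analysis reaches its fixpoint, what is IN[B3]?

Answer: {f}

Trace:
Fixpoint table:
  B0: | IN={b, d} | OUT={b, d}
  B1: | IN={b, d} | OUT={b, d, e, f}
  B2: | IN={e, f} | OUT={f}
  B3: | IN={f} | OUT={e, f}
  B4: | IN={} | OUT={}

Merge at B3: OUT[B3] = IN[B2] ⊔ IN[B4] = {e, f}
Applying B3's transfer function to that OUT value gives IN[B3] (row B3 above).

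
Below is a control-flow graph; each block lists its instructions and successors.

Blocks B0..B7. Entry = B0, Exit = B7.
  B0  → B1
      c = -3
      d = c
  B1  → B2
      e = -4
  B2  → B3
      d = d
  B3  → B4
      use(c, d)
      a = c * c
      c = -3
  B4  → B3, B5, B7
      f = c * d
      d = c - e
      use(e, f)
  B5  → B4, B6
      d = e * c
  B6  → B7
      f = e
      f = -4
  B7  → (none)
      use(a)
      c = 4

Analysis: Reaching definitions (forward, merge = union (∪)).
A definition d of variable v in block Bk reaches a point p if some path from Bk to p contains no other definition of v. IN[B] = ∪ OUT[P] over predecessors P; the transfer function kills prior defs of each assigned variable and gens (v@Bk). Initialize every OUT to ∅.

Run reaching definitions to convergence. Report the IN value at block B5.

Fixpoint table:
  B0:   IN={}   OUT={c@B0, d@B0}
  B1:   IN={c@B0, d@B0}   OUT={c@B0, d@B0, e@B1}
  B2:   IN={c@B0, d@B0, e@B1}   OUT={c@B0, d@B2, e@B1}
  B3:   IN={a@B3, c@B0, c@B3, d@B2, d@B4, e@B1, f@B4}   OUT={a@B3, c@B3, d@B2, d@B4, e@B1, f@B4}
  B4:   IN={a@B3, c@B3, d@B2, d@B4, d@B5, e@B1, f@B4}   OUT={a@B3, c@B3, d@B4, e@B1, f@B4}
  B5:   IN={a@B3, c@B3, d@B4, e@B1, f@B4}   OUT={a@B3, c@B3, d@B5, e@B1, f@B4}
  B6:   IN={a@B3, c@B3, d@B5, e@B1, f@B4}   OUT={a@B3, c@B3, d@B5, e@B1, f@B6}
  B7:   IN={a@B3, c@B3, d@B4, d@B5, e@B1, f@B4, f@B6}   OUT={a@B3, c@B7, d@B4, d@B5, e@B1, f@B4, f@B6}

Merge at B5: IN[B5] = OUT[B4] = {a@B3, c@B3, d@B4, e@B1, f@B4}

Answer: {a@B3, c@B3, d@B4, e@B1, f@B4}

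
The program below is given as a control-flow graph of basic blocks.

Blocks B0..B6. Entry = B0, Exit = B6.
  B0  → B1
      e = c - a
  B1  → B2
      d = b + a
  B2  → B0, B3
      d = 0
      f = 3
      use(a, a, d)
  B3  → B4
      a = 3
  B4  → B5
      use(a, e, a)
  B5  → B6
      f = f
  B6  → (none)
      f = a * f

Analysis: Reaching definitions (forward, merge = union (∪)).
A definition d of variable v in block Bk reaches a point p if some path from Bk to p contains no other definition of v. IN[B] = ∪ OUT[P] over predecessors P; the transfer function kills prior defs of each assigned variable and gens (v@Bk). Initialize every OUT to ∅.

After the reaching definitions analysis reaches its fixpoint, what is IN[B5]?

Fixpoint table:
  B0: | IN={d@B2, e@B0, f@B2} | OUT={d@B2, e@B0, f@B2}
  B1: | IN={d@B2, e@B0, f@B2} | OUT={d@B1, e@B0, f@B2}
  B2: | IN={d@B1, e@B0, f@B2} | OUT={d@B2, e@B0, f@B2}
  B3: | IN={d@B2, e@B0, f@B2} | OUT={a@B3, d@B2, e@B0, f@B2}
  B4: | IN={a@B3, d@B2, e@B0, f@B2} | OUT={a@B3, d@B2, e@B0, f@B2}
  B5: | IN={a@B3, d@B2, e@B0, f@B2} | OUT={a@B3, d@B2, e@B0, f@B5}
  B6: | IN={a@B3, d@B2, e@B0, f@B5} | OUT={a@B3, d@B2, e@B0, f@B6}

Merge at B5: IN[B5] = OUT[B4] = {a@B3, d@B2, e@B0, f@B2}

Answer: {a@B3, d@B2, e@B0, f@B2}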